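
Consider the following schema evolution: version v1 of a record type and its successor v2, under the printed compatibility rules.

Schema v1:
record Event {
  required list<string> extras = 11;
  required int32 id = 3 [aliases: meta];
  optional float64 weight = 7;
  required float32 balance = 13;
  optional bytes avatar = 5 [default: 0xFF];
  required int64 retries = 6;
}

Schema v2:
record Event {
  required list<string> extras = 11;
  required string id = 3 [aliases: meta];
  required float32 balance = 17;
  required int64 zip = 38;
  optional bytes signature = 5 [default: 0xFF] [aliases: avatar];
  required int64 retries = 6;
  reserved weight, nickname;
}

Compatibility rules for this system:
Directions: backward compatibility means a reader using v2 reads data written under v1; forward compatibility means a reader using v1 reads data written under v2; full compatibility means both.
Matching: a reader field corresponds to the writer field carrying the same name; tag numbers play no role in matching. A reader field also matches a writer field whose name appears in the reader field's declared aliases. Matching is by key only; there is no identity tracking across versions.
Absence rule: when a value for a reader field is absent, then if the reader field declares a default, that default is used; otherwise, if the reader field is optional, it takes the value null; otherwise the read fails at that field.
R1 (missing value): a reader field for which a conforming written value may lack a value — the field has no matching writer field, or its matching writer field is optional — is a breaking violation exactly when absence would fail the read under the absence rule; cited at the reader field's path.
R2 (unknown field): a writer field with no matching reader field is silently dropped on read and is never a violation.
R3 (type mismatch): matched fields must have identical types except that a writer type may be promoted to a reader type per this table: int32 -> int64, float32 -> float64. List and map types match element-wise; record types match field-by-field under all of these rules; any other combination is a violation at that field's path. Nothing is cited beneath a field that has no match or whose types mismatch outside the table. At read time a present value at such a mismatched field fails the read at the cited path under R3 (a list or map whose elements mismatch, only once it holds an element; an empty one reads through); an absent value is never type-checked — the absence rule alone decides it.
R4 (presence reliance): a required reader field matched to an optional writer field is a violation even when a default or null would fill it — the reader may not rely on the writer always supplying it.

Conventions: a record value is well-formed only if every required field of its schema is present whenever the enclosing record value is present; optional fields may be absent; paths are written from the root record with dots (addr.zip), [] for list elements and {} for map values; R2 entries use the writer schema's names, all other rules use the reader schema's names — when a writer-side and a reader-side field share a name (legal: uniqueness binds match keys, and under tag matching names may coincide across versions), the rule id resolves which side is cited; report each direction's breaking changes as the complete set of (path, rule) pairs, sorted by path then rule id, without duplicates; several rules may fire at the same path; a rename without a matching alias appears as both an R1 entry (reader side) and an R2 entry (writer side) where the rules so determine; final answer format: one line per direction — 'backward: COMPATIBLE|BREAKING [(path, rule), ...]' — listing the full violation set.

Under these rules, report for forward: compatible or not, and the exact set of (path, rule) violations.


in Event below, arrows point writer -> reader
forward pass over Event, reader schema v1, writer schema v2:
  writer required, list<string> -> list<string>: reader extras maps from writer extras
  writer required, string -> int32: reader id maps from writer id
  weight: no writer match
  writer required, float32 -> float32: reader balance maps from writer balance
  avatar: no writer match
  writer required, int64 -> int64: reader retries maps from writer retries
  writer zip: unknown to reader
  writer signature: unknown to reader
  violation R3 at id
  => forward: BREAKING (1)
diffs on Event not affecting the asked answer:
  field balance in record Event: tag 13 changed to 17 -> no rule fires on it in Event's dialect; the asked verdict holds
  removed field weight from record Event (its key "weight" joins the reserved list) -> no rule fires on it in Event's dialect; the asked verdict holds
  renamed field avatar to signature in record Event (alias avatar declared on the renamed field) -> no rule fires on it in Event's dialect; the asked verdict holds
  added field zip to record Event: required int64, tag 38 (in v2 it sits immediately before signature) -> fires only in the backward direction of Event, which is not asked here

forward: BREAKING [(id, R3)]


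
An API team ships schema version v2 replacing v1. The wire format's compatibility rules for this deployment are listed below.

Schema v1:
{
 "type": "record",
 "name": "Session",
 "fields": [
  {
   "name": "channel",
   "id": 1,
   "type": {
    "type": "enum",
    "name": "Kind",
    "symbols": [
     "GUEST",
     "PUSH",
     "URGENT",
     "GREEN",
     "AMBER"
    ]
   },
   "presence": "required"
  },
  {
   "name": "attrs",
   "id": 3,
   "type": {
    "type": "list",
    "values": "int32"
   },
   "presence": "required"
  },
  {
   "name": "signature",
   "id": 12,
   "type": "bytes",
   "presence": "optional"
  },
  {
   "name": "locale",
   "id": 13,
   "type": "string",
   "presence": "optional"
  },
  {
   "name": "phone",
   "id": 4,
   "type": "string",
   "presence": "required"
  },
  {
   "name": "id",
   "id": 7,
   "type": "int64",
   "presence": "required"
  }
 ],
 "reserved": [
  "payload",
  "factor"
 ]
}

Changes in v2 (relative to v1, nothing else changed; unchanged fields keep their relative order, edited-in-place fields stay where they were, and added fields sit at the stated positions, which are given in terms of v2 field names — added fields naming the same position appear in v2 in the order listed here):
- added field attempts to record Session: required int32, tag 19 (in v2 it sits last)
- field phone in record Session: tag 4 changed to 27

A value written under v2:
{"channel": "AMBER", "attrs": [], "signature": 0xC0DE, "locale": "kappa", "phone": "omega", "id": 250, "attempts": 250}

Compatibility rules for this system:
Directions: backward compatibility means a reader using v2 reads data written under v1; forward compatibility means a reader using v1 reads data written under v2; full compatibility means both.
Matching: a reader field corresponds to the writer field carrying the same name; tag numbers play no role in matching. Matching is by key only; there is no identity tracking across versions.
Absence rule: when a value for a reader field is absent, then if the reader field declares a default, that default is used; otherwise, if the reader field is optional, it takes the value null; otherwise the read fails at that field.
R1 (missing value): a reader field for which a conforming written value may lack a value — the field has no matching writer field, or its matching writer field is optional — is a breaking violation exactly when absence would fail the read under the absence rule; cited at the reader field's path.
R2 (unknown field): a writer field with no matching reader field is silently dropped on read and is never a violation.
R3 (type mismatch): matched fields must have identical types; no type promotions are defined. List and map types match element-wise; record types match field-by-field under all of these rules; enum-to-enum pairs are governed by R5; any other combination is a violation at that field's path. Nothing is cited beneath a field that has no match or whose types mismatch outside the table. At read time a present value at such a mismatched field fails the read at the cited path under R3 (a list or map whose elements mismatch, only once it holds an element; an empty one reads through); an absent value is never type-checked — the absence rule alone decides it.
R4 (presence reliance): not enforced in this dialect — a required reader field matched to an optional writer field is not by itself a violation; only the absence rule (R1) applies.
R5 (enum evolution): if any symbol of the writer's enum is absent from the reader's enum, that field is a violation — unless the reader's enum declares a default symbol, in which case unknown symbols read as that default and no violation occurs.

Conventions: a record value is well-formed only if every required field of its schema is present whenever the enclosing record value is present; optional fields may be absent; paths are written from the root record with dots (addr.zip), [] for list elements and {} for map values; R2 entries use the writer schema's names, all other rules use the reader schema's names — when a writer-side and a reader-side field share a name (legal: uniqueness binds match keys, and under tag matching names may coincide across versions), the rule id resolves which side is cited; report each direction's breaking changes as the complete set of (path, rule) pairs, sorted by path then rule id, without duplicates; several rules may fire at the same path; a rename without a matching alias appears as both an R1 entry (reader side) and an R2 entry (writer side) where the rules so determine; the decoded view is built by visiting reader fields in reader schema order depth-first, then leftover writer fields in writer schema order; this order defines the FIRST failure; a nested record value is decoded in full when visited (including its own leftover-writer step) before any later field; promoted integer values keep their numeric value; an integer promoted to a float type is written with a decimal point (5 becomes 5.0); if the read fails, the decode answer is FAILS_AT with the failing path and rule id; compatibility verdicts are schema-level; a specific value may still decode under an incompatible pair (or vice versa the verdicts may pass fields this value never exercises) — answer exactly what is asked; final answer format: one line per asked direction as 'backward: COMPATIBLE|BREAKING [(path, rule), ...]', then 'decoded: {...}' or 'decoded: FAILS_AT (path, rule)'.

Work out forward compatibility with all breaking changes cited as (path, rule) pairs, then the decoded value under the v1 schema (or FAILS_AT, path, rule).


arrows below run writer -> reader for Session
forward on Session — v1 reading data written by v2:
  channel: Kind -> Kind, writer required; from channel
  attrs: list<int32> -> list<int32>, writer required; from attrs
  signature: bytes -> bytes, writer optional; from signature
  locale: string -> string, writer optional; from locale
  phone: string -> string, writer required; from phone
  id: int64 -> int64, writer required; from id
  writer field attempts has no reader counterpart
  => no violations; forward on Session: COMPATIBLE
decode walk for Session under reader schema v1:
  channel := "AMBER"
  attrs := []
  signature := 0xC0DE
  locale := "kappa"
  phone := "omega"
  id := 250
  writer attempts: no reader field; dropped
  => decoded: {"channel": "AMBER", "attrs": [], "signature": 0xC0DE, "locale": "kappa", "phone": "omega", "id": 250}
the rest of the Session diff is inert for this question:
  added field attempts to record Session: required int32, tag 19 (in v2 it sits last) -> its effect on Session is confined to the backward direction, not asked
  field phone in record Session: tag 4 changed to 27 -> triggers nothing under Session's printed rules — same verdict

forward: COMPATIBLE []; decoded: {"channel": "AMBER", "attrs": [], "signature": 0xC0DE, "locale": "kappa", "phone": "omega", "id": 250}


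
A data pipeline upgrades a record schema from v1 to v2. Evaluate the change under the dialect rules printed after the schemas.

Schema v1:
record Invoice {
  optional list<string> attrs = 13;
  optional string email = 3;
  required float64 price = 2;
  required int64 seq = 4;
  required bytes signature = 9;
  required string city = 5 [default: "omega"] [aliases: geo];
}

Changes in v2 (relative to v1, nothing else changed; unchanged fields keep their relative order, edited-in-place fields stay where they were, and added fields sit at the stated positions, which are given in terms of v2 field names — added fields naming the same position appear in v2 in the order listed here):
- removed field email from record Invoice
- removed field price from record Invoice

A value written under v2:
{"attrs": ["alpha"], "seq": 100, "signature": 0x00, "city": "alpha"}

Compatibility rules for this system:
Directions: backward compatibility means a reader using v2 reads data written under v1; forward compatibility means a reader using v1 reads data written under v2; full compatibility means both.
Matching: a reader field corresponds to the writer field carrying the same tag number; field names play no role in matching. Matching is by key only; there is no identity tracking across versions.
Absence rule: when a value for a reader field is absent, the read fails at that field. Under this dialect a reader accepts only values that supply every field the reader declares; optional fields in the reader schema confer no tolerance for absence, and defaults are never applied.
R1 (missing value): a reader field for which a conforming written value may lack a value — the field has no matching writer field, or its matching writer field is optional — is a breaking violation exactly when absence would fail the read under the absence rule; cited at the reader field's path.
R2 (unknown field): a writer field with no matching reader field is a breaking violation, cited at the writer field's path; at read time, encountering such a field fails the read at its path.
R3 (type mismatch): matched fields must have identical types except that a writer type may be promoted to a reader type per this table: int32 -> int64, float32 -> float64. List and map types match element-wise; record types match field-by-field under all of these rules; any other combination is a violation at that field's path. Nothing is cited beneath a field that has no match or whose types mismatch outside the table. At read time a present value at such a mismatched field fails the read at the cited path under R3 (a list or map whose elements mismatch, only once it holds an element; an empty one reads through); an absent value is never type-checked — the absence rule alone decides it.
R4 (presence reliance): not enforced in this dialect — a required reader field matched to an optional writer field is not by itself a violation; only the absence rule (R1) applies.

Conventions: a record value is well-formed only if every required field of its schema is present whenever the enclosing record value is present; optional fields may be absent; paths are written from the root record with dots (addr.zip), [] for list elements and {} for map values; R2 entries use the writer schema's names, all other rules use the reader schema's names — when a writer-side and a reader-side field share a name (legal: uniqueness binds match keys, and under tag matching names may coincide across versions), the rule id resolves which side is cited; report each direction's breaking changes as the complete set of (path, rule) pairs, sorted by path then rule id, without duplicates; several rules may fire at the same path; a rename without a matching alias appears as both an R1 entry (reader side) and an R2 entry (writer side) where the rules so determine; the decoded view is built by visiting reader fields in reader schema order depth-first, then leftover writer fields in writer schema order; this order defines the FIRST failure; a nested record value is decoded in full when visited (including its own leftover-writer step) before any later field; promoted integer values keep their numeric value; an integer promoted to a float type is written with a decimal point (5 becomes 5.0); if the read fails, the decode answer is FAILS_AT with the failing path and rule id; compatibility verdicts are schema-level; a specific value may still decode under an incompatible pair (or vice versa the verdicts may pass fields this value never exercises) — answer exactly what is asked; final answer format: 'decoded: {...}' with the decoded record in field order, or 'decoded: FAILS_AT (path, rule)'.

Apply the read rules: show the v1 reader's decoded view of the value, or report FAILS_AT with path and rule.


the writer's type comes first in each Invoice pair
migrating the Invoice value to v1:
  attrs := ["alpha"]
  read fails at email under R1 (no fill)
  => FAILS_AT (email, R1)
remaining Invoice differences; none change what is asked:
  removed field price from record Invoice -> shifts the Invoice verdicts, not this decode

decoded: FAILS_AT (email, R1)


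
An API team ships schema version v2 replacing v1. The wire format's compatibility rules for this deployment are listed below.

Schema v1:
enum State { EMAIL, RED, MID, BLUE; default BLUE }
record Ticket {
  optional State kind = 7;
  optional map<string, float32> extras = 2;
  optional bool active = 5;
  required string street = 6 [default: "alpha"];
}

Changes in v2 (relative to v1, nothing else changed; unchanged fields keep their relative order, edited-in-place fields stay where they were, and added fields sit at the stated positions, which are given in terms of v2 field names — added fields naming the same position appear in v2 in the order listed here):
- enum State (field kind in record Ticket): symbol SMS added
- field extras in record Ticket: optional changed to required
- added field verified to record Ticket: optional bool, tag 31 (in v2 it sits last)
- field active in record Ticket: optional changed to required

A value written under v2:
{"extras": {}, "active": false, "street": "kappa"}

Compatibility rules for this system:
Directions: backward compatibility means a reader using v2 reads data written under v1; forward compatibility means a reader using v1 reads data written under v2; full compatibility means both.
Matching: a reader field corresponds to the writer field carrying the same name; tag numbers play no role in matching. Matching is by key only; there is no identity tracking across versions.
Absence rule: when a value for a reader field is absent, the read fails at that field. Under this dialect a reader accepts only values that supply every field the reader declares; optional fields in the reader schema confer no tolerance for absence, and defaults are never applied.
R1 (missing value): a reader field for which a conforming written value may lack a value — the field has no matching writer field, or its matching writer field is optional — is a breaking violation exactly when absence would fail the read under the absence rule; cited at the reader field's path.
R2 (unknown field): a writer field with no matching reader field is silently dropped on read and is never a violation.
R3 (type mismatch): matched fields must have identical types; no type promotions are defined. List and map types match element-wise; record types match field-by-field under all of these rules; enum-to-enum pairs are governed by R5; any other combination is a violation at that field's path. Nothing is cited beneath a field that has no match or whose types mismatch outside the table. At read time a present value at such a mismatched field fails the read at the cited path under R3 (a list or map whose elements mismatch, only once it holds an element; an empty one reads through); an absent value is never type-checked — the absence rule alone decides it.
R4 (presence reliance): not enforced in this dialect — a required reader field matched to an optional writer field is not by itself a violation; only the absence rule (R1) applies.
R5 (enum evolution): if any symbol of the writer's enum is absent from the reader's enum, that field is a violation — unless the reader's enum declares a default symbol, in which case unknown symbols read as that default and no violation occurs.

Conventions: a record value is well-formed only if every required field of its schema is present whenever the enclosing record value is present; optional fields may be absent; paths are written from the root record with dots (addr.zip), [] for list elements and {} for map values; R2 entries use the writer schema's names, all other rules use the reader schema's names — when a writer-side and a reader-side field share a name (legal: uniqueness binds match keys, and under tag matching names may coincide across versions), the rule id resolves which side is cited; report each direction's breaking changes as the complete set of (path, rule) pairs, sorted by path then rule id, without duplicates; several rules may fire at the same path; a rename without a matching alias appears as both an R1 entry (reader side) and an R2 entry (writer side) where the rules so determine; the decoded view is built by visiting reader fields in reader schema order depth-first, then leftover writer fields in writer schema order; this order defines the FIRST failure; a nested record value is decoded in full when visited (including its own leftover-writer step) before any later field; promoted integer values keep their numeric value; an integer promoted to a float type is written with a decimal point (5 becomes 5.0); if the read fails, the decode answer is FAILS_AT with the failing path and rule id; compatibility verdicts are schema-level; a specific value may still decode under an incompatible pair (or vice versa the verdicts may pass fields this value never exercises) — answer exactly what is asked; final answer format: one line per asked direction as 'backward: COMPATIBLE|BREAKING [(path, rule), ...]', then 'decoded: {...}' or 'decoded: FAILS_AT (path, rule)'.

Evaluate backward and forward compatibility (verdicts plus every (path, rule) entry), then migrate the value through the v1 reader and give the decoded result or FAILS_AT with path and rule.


in Ticket below, arrows point writer -> reader
backward on Ticket — v2 reading data written by v1:
  State -> State, writer optional: kind aligns to kind
  map<string, float32> -> map<string, float32>, writer optional: extras aligns to extras
  bool -> bool, writer optional: active aligns to active
  string -> string, writer required: street aligns to street
  no writer field matches reader verified
  violation R1 at active
  violation R1 at extras
  violation R1 at kind
  violation R1 at verified
  => backward: BREAKING (4)
forward on Ticket — v1 reading data written by v2:
  State -> State, writer optional: kind aligns to kind
  map<string, float32> -> map<string, float32>, writer required: extras aligns to extras
  bool -> bool, writer required: active aligns to active
  string -> string, writer required: street aligns to street
  writer verified: unknown to reader
  violation R1 at kind
  => forward: BREAKING (1)
decoding the Ticket value with the v1 reader:
  read fails at kind under R1 (no fill)
  => FAILS_AT (kind, R1)

backward: BREAKING [(active, R1), (extras, R1), (kind, R1), (verified, R1)]; forward: BREAKING [(kind, R1)]; decoded: FAILS_AT (kind, R1)


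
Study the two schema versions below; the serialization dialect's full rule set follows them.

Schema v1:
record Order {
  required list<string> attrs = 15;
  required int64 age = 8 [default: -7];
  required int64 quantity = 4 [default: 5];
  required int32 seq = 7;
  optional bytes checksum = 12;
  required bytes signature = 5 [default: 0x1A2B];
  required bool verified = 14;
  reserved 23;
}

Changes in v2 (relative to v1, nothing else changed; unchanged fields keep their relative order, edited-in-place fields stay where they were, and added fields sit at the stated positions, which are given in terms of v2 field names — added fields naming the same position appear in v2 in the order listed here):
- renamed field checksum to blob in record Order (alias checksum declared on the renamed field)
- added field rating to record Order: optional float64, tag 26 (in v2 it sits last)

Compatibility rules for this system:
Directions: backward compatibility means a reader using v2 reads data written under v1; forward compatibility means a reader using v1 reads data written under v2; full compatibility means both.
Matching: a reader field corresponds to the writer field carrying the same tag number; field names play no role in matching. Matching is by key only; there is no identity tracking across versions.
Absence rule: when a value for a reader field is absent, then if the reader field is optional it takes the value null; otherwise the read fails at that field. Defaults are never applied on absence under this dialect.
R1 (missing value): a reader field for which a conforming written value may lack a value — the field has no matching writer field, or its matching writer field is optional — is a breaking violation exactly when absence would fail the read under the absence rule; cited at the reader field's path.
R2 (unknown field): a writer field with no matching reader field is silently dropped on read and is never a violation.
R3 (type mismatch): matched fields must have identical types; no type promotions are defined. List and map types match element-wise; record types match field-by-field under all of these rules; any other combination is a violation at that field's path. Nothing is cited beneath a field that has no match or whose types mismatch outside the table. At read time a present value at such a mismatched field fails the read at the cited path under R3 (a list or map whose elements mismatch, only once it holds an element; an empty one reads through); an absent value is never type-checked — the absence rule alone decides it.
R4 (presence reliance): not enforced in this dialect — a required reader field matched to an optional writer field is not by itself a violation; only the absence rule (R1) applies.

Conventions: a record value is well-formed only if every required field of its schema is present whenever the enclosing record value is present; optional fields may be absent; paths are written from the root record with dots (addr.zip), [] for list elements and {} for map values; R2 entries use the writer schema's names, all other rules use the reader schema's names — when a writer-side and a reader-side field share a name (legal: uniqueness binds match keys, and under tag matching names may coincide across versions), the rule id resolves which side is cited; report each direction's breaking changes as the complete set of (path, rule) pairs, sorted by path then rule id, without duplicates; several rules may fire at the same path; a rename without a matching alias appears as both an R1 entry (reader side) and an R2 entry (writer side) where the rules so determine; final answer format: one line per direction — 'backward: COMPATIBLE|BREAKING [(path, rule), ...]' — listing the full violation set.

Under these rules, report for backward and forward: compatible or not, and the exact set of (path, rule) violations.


arrows below run writer -> reader for Order
backward for Order (reader v2, writer v1):
  attrs: paired with writer attrs (list<string> -> list<string>; writer required)
  age: paired with writer age (int64 -> int64; writer required)
  quantity: paired with writer quantity (int64 -> int64; writer required)
  seq: paired with writer seq (int32 -> int32; writer required)
  blob: paired with writer checksum (bytes -> bytes; writer optional)
  signature: paired with writer signature (bytes -> bytes; writer required)
  verified: paired with writer verified (bool -> bool; writer required)
  rating: no writer-side match
  nothing fires on Order: backward is COMPATIBLE
forward for Order (reader v1, writer v2):
  attrs: paired with writer attrs (list<string> -> list<string>; writer required)
  age: paired with writer age (int64 -> int64; writer required)
  quantity: paired with writer quantity (int64 -> int64; writer required)
  seq: paired with writer seq (int32 -> int32; writer required)
  checksum: paired with writer blob (bytes -> bytes; writer optional)
  signature: paired with writer signature (bytes -> bytes; writer required)
  verified: paired with writer verified (bool -> bool; writer required)
  writer field rating has no reader counterpart
  nothing fires on Order: forward is COMPATIBLE

backward: COMPATIBLE []; forward: COMPATIBLE []


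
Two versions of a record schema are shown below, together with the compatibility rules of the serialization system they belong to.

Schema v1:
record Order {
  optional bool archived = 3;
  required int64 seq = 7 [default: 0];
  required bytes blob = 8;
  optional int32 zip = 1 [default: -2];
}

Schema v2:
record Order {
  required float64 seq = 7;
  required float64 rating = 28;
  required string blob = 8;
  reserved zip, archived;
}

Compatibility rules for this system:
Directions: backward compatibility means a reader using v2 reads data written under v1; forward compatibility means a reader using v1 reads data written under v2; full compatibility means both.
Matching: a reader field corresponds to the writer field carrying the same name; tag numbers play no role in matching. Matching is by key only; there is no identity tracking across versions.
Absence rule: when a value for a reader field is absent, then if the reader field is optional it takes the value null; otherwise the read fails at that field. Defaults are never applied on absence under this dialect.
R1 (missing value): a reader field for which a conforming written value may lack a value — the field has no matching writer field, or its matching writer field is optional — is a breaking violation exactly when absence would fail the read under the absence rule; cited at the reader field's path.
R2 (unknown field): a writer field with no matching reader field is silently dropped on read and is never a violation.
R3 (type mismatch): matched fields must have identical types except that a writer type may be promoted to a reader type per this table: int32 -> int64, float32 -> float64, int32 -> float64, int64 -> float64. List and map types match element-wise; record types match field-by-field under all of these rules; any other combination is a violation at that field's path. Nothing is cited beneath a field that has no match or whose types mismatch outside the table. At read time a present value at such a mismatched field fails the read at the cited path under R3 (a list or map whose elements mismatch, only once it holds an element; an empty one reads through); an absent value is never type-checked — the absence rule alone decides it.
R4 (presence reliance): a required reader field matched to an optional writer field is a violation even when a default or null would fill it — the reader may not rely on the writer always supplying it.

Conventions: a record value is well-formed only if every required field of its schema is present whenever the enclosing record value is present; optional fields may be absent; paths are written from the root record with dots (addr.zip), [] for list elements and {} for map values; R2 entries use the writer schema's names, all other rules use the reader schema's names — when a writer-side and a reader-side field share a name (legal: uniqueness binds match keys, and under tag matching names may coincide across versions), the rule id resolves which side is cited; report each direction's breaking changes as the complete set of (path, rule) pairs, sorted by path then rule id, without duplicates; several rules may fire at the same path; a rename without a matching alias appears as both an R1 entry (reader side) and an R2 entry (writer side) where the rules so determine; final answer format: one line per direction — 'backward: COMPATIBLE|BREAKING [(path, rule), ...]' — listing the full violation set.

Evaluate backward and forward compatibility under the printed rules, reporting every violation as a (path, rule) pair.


backward: BREAKING [(blob, R3), (rating, R1)]; forward: BREAKING [(blob, R3), (seq, R3)]

each type pair in Order: writer, then reader
backward for Order (reader v2, writer v1):
  int64 -> float64, writer required: seq aligns to seq
  rating: no writer match
  bytes -> string, writer required: blob aligns to blob
  writer archived: unknown to reader
  writer zip: unknown to reader
  R3 fires at blob
  R1 fires at rating
  backward on Order therefore BREAKING (2)
forward for Order (reader v1, writer v2):
  archived: no writer match
  float64 -> int64, writer required: seq aligns to seq
  string -> bytes, writer required: blob aligns to blob
  zip: no writer match
  writer rating: unknown to reader
  R3 fires at blob
  R3 fires at seq
  forward on Order therefore BREAKING (2)


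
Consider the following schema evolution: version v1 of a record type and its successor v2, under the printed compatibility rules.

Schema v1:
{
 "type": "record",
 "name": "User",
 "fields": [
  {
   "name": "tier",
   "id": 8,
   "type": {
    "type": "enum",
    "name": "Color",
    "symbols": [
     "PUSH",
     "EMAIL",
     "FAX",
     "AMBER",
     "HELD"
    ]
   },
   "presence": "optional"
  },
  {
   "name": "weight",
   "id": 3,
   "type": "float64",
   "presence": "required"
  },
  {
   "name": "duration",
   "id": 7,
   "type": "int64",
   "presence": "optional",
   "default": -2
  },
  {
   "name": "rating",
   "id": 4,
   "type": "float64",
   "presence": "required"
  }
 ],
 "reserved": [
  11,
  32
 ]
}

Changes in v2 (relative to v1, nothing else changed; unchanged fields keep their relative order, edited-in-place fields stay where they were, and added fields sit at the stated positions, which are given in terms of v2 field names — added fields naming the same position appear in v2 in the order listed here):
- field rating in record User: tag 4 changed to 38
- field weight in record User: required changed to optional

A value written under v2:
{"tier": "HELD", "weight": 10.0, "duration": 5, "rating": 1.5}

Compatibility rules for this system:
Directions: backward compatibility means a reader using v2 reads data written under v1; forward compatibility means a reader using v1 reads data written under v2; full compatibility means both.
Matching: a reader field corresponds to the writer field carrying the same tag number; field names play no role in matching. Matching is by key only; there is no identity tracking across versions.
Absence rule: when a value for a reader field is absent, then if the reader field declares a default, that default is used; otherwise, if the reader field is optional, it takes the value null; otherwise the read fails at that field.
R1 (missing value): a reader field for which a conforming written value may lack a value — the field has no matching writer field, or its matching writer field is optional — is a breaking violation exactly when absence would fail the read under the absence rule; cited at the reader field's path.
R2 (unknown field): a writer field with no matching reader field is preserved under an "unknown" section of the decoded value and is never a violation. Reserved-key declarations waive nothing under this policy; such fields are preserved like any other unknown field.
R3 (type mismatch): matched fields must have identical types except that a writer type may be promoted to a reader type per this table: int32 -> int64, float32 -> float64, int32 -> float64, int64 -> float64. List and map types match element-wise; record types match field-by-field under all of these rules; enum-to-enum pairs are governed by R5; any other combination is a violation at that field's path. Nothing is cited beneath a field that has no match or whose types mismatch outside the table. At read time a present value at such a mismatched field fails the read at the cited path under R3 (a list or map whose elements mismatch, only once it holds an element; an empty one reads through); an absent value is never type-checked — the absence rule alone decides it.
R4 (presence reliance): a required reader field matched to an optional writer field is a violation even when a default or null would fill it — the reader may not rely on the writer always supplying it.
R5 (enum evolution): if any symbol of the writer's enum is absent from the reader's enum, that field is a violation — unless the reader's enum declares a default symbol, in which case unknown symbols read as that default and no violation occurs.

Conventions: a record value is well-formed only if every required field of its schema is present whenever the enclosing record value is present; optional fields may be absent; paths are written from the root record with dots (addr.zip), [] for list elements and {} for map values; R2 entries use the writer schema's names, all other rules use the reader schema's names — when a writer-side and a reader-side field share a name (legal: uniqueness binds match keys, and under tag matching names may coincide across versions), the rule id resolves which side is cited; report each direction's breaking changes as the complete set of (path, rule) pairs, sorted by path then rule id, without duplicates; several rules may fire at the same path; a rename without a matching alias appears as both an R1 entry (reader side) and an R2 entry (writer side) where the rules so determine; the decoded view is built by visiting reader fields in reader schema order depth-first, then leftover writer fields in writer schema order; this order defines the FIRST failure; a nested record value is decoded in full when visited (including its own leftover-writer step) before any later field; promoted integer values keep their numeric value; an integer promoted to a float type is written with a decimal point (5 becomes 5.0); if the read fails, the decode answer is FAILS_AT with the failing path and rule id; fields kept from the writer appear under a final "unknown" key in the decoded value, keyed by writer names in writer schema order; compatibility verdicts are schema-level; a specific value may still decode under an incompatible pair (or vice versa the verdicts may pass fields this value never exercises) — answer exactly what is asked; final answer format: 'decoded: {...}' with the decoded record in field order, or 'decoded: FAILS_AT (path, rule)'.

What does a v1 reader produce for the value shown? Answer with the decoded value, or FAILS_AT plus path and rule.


in User below, arrows point writer -> reader
decode (reader v1):
  tier := "HELD"
  weight := 10.0
  duration := 5
  read fails at rating under R1 (no fill)
  => FAILS_AT (rating, R1)
checking off the User differences that do not matter here:
  field weight in record User: required changed to optional -> shifts the User verdicts, not this decode

decoded: FAILS_AT (rating, R1)


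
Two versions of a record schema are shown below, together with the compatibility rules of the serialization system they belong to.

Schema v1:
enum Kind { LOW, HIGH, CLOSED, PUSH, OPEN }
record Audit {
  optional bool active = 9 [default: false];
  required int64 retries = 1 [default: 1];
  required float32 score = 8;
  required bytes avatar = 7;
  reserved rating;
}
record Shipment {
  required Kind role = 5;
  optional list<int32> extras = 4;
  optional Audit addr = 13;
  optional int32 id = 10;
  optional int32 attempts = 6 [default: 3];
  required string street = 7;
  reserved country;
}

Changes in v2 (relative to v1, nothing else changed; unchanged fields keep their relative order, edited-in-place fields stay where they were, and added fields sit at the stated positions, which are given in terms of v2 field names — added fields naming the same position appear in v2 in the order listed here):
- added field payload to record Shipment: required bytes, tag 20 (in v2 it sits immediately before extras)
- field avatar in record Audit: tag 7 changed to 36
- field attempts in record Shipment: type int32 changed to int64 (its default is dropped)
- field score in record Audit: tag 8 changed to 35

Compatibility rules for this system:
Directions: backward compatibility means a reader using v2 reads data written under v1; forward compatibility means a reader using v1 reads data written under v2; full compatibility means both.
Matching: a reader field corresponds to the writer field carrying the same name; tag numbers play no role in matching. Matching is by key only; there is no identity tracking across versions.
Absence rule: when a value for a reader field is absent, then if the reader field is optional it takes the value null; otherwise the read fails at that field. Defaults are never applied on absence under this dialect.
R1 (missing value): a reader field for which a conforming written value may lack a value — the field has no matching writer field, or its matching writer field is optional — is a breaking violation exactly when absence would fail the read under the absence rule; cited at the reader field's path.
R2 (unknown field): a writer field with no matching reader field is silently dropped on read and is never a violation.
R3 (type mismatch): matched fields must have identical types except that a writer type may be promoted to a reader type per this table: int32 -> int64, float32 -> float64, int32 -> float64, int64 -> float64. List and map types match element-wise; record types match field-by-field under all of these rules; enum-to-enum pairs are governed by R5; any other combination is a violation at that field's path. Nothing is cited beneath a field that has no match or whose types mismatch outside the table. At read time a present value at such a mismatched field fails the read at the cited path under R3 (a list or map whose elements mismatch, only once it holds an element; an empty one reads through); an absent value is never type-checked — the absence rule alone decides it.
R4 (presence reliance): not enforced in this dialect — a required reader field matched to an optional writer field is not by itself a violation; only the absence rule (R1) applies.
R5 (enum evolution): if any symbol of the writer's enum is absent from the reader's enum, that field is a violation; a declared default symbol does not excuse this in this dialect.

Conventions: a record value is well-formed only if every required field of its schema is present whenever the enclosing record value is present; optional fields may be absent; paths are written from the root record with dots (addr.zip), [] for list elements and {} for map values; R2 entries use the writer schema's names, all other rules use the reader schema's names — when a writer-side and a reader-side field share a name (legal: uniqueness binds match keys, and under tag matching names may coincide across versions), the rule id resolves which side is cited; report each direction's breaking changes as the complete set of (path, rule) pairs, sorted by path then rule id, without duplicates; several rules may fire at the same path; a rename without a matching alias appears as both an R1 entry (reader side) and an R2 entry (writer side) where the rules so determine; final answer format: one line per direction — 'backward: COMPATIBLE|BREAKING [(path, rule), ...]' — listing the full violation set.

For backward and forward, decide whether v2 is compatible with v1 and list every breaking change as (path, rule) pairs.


backward: BREAKING [(payload, R1)]; forward: BREAKING [(attempts, R3)]

each type pair in Shipment: writer, then reader
backward on Shipment — v2 reading data written by v1:
  writer required, Kind -> Kind: reader role maps from writer role
  payload has no writer counterpart
  writer optional, list<int32> -> list<int32>: reader extras maps from writer extras
  writer optional, Audit -> Audit: reader addr maps from writer addr
  writer optional, int32 -> int32: reader id maps from writer id
  writer optional, int32 -> int64: reader attempts maps from writer attempts
  writer required, string -> string: reader street maps from writer street
  writer optional, bool -> bool: reader addr.active maps from writer addr.active
  writer required, int64 -> int64: reader addr.retries maps from writer addr.retries
  writer required, float32 -> float32: reader addr.score maps from writer addr.score
  writer required, bytes -> bytes: reader addr.avatar maps from writer addr.avatar
  R1 fires at payload
  => 1 violation(s): backward is BREAKING for Shipment
forward on Shipment — v1 reading data written by v2:
  writer required, Kind -> Kind: reader role maps from writer role
  writer optional, list<int32> -> list<int32>: reader extras maps from writer extras
  writer optional, Audit -> Audit: reader addr maps from writer addr
  writer optional, int32 -> int32: reader id maps from writer id
  writer optional, int64 -> int32: reader attempts maps from writer attempts
  writer required, string -> string: reader street maps from writer street
  writer payload: unknown to reader
  writer optional, bool -> bool: reader addr.active maps from writer addr.active
  writer required, int64 -> int64: reader addr.retries maps from writer addr.retries
  writer required, float32 -> float32: reader addr.score maps from writer addr.score
  writer required, bytes -> bytes: reader addr.avatar maps from writer addr.avatar
  R3 fires at attempts
  => 1 violation(s): forward is BREAKING for Shipment
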